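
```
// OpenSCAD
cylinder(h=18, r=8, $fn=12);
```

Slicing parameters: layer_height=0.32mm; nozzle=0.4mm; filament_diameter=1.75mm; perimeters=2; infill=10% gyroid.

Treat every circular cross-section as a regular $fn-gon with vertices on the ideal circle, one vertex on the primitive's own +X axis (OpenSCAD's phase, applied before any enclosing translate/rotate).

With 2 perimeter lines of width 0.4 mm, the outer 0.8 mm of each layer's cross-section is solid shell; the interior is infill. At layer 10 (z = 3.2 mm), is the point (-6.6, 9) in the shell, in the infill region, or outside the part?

At z = 3.2 mm: the cylinder: section is a regular 12-gon, circumradius r=8. Overall, the cross-section is a single solid region. The nearest boundary edge runs (-4.00, 6.93)→(-6.93, 4.00); distance from the point to it = 3.30 mm. The point is not inside any of the regions above, so it lies outside the cross-section (3.30 mm from the nearest boundary).

outside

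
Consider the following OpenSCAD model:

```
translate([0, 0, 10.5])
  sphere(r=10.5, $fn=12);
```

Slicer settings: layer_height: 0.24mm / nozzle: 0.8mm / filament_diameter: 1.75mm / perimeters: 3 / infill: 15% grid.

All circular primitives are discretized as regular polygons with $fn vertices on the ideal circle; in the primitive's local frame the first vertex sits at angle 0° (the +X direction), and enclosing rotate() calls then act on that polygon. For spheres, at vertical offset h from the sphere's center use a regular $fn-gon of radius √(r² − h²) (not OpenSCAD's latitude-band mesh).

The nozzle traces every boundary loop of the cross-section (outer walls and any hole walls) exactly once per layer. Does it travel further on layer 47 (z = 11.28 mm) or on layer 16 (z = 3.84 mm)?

Layer 47 (z = 11.28): the r=10.5 sphere contributes a regular 12-gon of circumradius √(10.5²−0.78²) = 10.471 (perimeter = 2·12·10.471·sin(180°/12) = 65.04 mm). So its perimeter = 65.04 mm. Layer 16 (z = 3.84): the sphere: section is a regular 12-gon, circumradius = √(r²−h²) = √(10.5²−6.66²) = 8.118 (perimeter = 2·12·8.118·sin(180°/12) = 50.42 mm). So its perimeter = 50.42 mm. Layer 47 is larger (65.04 vs 50.42 mm).

layer 47 (z = 11.28 mm)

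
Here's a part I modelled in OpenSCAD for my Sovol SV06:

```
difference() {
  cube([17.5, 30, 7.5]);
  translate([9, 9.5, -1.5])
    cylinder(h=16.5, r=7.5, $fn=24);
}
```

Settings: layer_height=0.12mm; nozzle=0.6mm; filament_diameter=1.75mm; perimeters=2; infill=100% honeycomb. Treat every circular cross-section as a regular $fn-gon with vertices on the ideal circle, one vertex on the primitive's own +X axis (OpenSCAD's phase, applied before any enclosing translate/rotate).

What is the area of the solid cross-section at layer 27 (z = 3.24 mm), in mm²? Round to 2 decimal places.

350.30 mm²

At z = 3.24 mm: the 17.5×30 cube contributes its full rectangle (area 525.00 mm²); the r=7.5 cylinder at (9, 9.5) contributes a regular 24-gon of circumradius 7.5 (area = (24/2)·7.500²·sin(360°/24) = 174.70 mm²); Taking the first minus the rest: starting from the 17.5×30 cube (525.00 mm²), the r=7.5 cylinder at (9, 9.5) lies wholly inside it (removes its full 174.70 mm² and its 46.99 mm outline becomes a hole wall) — area = 350.30 mm². Overall, the cross-section is one region with 1 hole. Net area = 350.30 mm².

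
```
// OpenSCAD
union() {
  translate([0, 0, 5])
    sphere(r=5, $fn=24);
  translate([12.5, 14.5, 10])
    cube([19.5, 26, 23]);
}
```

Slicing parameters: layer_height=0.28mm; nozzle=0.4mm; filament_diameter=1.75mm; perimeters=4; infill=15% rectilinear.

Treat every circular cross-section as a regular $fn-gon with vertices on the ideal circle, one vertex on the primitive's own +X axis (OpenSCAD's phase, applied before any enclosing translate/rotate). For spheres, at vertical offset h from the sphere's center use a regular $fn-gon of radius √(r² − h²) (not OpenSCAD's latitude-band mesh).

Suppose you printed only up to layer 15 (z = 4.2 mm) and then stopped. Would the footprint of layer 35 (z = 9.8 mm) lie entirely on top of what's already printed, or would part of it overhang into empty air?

Compare the two slices. At z = 4.2: the sphere: section is a regular 24-gon, circumradius = √(r²−h²) = √(5²−0.8²) = 4.936 (area = (24/2)·4.936²·sin(360°/24) = 75.66 mm²); the cube at (12.5, 14.5) does not reach this height (z outside [10, 33]); Taking the union: only the r=5 sphere is present, so the union is just that shape — area = 75.66 mm². At z = 9.8: the r=5 sphere slices to a regular 24-gon of circumradius 1.400 (√(r²−h²) with h=4.8 from center) (area = (24/2)·1.400²·sin(360°/24) = 6.09 mm²); the cube at (12.5, 14.5) does not reach this height (z outside [10, 33]); Combining (union): only the r=5 sphere is present, so the union is just that shape — area = 6.09 mm². Checking containment: the cross-section at z = 9.8 is a subset of the cross-section at z = 4.2.

entirely on top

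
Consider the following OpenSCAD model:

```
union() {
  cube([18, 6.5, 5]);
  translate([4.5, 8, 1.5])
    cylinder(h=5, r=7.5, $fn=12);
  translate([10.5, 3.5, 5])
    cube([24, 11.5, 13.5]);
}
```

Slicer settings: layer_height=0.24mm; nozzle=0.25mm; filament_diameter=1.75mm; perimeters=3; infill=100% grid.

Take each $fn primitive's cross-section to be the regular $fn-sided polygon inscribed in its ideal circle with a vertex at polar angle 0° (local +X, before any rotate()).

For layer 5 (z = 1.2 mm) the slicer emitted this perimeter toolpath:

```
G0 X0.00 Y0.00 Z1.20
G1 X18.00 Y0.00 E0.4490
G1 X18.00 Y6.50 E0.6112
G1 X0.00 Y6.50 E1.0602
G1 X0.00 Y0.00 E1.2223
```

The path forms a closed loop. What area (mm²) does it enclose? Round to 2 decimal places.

Apply the shoelace formula to the sequence of (X, Y) vertices; enclosed area = 117.00 mm².

117.00 mm²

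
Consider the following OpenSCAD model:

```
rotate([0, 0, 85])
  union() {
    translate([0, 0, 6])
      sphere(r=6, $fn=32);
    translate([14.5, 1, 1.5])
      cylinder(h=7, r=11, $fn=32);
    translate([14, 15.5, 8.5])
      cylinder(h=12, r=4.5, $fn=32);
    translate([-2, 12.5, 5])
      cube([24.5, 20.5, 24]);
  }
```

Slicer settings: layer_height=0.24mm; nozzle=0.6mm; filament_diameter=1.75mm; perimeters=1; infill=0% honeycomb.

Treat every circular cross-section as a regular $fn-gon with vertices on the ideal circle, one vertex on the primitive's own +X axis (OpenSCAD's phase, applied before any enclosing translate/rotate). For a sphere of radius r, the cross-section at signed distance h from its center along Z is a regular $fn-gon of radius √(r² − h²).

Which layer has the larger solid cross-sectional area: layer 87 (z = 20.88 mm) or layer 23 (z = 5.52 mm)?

layer 23 (z = 5.52 mm)

Layer 87 (z = 20.88): the sphere does not reach this height (|z−center|=14.880 > r=6); the cylinder at (14.5, 1) does not reach this height (z outside [1.5, 8.5]); the cylinder at (14, 15.5) is not intersected at this z (z outside [8.5, 20.5]); the 24.5×20.5 cube at (-2, 12.5) contributes its full rectangle (area 502.25 mm²); Taking the union: only the 24.5×20.5 cube at (-2, 12.5) is present, so the union is just that shape — area = 502.25 mm²; (whole slice rotated 85° about Z — lengths, areas and connectivity unchanged). So its area = 502.25 mm². Layer 23 (z = 5.52): the r=6 sphere slices to a regular 32-gon of circumradius 5.981 (√(r²−h²) with h=0.48 from center) (area = (32/2)·5.981²·sin(360°/32) = 111.65 mm²); the r=11 cylinder at (14.5, 1) contributes a regular 32-gon of circumradius 11 (area = (32/2)·11.000²·sin(360°/32) = 377.69 mm²); the cylinder at (14, 15.5) does not reach this height (z outside [8.5, 20.5]); the cube at (-2, 12.5) (footprint 24.5×20.5) is included at this height (area 502.25 mm²); Merging all regions: the regions partially overlap — summed areas 991.60 mm² minus the doubly-counted overlap 13.29 mm² gives 978.31 mm² — area = 978.31 mm²; (whole slice rotated 85° about Z — lengths, areas and connectivity unchanged). So its area = 978.31 mm². Layer 23 is larger (978.31 vs 502.25 mm²).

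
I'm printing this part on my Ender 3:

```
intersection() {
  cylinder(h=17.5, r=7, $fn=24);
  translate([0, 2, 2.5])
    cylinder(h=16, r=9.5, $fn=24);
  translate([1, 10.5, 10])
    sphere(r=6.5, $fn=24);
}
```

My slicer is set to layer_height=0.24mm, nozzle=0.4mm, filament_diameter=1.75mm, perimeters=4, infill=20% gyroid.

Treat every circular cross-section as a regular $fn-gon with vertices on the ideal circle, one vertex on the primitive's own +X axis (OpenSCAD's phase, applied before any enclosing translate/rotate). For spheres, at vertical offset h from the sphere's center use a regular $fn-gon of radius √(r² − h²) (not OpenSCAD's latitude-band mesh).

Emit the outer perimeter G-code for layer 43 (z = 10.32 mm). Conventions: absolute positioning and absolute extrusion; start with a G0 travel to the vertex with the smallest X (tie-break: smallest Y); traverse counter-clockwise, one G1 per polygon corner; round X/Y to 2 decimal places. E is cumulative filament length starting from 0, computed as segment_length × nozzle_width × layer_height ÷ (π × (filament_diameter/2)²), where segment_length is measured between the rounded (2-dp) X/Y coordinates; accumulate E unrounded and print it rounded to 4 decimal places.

At z = 10.32 mm: the r=7 cylinder gives a regular 24-gon of circumradius 7 (constant along its height); the cylinder at (0, 2): section is a regular 24-gon, circumradius r=9.5; the sphere at (1, 10.5): section is a regular 24-gon, circumradius = √(r²−h²) = √(6.5²−0.32²) = 6.492; After intersecting: the r=7 cylinder lies inside the r=9.5 cylinder at (0, 2), so it is kept whole; the r=6.5 sphere at (1, 10.5) partially overlaps the running intersection; clipping to the common part keeps 16.21 mm² — 1 connected region. The outline is a single polygon with 13 vertices. Extrusion per mm of travel: 0.4 × 0.24 / (π × 0.875²) = 0.039912. Accumulating E over each segment gives final E = 0.7163.

G0 X-3.63 Y5.96 Z10.32
G1 X-3.59 Y5.91 E0.0026
G1 X-2.25 Y4.88 E0.0700
G1 X-0.68 Y4.23 E0.1378
G1 X1.00 Y4.01 E0.2055
G1 X2.68 Y4.23 E0.2731
G1 X4.25 Y4.88 E0.3409
G1 X4.64 Y5.18 E0.3605
G1 X3.50 Y6.06 E0.4180
G1 X1.81 Y6.76 E0.4910
G1 X0.00 Y7.00 E0.5639
G1 X-1.81 Y6.76 E0.6368
G1 X-3.50 Y6.06 E0.7098
G1 X-3.63 Y5.96 E0.7163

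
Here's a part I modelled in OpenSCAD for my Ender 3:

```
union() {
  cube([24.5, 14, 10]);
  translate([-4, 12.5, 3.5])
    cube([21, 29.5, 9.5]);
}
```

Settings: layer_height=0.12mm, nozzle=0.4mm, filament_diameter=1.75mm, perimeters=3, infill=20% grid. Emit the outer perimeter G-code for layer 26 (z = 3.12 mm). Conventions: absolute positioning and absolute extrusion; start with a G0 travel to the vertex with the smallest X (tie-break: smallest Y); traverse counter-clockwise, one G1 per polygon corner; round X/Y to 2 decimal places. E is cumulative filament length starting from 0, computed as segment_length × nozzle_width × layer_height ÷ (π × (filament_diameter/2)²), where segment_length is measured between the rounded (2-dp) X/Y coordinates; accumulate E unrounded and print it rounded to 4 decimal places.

At z = 3.12 mm: the 24.5×14 cube contributes its full rectangle; the cube at (-4, 12.5) is not intersected at this z (z outside [3.5, 13]); Merging all regions: only the 24.5×14 cube is present, so the union is just that shape — 1 connected region. The outline is a single polygon with 4 vertices. Extrusion per mm of travel: 0.4 × 0.12 / (π × 0.875²) = 0.019956. Accumulating E over each segment gives final E = 1.5366.

G0 X0.00 Y0.00 Z3.12
G1 X24.50 Y0.00 E0.4889
G1 X24.50 Y14.00 E0.7683
G1 X0.00 Y14.00 E1.2572
G1 X0.00 Y0.00 E1.5366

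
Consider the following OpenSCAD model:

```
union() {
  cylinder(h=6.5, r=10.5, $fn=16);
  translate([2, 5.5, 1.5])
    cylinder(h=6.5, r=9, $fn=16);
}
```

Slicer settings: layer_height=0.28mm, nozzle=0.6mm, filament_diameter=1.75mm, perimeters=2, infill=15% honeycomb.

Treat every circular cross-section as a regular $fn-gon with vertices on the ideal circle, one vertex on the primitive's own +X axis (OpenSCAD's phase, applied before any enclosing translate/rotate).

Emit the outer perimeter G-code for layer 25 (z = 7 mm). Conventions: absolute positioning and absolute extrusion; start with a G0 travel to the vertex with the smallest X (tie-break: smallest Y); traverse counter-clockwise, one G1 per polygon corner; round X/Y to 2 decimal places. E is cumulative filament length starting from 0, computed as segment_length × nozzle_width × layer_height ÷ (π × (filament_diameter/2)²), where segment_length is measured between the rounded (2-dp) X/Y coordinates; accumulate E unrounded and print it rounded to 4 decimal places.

G0 X-7.00 Y5.50 Z7.00
G1 X-6.31 Y2.06 E0.2451
G1 X-4.36 Y-0.86 E0.4903
G1 X-1.44 Y-2.81 E0.7356
G1 X2.00 Y-3.50 E0.9806
G1 X5.44 Y-2.81 E1.2257
G1 X8.36 Y-0.86 E1.4709
G1 X10.31 Y2.06 E1.7162
G1 X11.00 Y5.50 E1.9612
G1 X10.31 Y8.94 E2.2063
G1 X8.36 Y11.86 E2.4515
G1 X5.44 Y13.81 E2.6968
G1 X2.00 Y14.50 E2.9418
G1 X-1.44 Y13.81 E3.1869
G1 X-4.36 Y11.86 E3.4321
G1 X-6.31 Y8.94 E3.6774
G1 X-7.00 Y5.50 E3.9224

At z = 7 mm: the cylinder is absent (z outside [0, 6.5]); the r=9 cylinder at (2, 5.5) gives a regular 16-gon of circumradius 9 (constant along its height); Combining (union): only the r=9 cylinder at (2, 5.5) is present, so the union is just that shape — 1 connected region. The outline is a single polygon with 16 vertices. Extrusion per mm of travel: 0.6 × 0.28 / (π × 0.875²) = 0.069846. Accumulating E over each segment gives final E = 3.9224.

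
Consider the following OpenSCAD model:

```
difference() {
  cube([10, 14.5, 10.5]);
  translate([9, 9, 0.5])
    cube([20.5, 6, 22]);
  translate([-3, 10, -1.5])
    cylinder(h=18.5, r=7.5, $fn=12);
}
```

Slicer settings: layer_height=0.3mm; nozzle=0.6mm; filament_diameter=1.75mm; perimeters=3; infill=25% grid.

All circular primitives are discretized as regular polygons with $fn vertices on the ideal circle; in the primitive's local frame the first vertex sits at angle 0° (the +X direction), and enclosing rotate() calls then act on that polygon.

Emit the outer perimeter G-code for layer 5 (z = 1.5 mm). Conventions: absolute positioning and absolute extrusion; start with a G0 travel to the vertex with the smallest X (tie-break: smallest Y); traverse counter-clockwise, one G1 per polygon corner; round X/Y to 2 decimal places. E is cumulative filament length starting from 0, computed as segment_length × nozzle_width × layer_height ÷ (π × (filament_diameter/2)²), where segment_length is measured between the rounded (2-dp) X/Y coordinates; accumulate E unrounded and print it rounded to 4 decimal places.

At z = 1.5 mm: the cube is present — its section is the full 10×14.5 rectangle; the cube at (9, 9) is present — its section is the full 20.5×6 rectangle; the cylinder at (-3, 10): section is a regular 12-gon, circumradius r=7.5; Subtracting the remaining from the first: starting from the 10×14.5 cube, the 20.5×6 cube at (9, 9) partially overlaps it — only the 5.50 mm² overlap (of its 123.00 mm²) is removed, clipping the outline; the r=7.5 cylinder at (-3, 10) partially overlaps it — only the 38.22 mm² overlap (of its 168.75 mm²) is removed, clipping the outline — 1 connected region. The outline is a single polygon with 11 vertices. Extrusion per mm of travel: 0.6 × 0.3 / (π × 0.875²) = 0.074835. Accumulating E over each segment gives final E = 3.6324.

G0 X0.00 Y0.00 Z1.50
G1 X10.00 Y0.00 E0.7484
G1 X10.00 Y9.00 E1.4219
G1 X9.00 Y9.00 E1.4967
G1 X9.00 Y14.50 E1.9083
G1 X2.75 Y14.50 E2.3760
G1 X3.50 Y13.75 E2.4554
G1 X4.50 Y10.00 E2.7458
G1 X3.50 Y6.25 E3.0363
G1 X0.75 Y3.50 E3.3273
G1 X0.00 Y3.30 E3.3854
G1 X0.00 Y0.00 E3.6324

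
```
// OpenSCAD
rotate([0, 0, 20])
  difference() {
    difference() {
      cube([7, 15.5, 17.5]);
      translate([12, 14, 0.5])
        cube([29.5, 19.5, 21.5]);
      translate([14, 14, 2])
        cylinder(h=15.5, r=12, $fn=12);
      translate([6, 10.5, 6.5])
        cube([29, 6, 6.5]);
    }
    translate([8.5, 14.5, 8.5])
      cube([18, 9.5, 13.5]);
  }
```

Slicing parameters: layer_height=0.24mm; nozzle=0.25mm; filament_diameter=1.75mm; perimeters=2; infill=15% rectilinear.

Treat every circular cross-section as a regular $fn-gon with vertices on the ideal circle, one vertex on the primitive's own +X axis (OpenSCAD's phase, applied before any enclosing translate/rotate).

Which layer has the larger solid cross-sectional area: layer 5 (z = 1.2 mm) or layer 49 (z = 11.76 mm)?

Layer 5 (z = 1.2): the cube (footprint 7×15.5) is included at this height (area 108.50 mm²); the 29.5×19.5 cube at (12, 14) contributes its full rectangle (area 575.25 mm²); the cylinder at (14, 14) is not intersected at this z (z outside [2, 17.5]); the cube at (6, 10.5) does not reach this height (z outside [6.5, 13]); Subtracting the remaining from the first: starting from the 7×15.5 cube (108.50 mm²), the 29.5×19.5 cube at (12, 14) misses the remaining region (no effect) — area = 108.50 mm²; the cube at (8.5, 14.5) does not reach this height (z outside [8.5, 22]); Subtracting the remaining from the first: none of the subtracted shapes is present at this height, so that combined region is unchanged — area = 108.50 mm²; (whole slice rotated 20° about Z — lengths, areas and connectivity unchanged). So its area = 108.50 mm². Layer 49 (z = 11.76): the cube (footprint 7×15.5) is included at this height (area 108.50 mm²); the 29.5×19.5 cube at (12, 14) contributes its full rectangle (area 575.25 mm²); the r=12 cylinder at (14, 14) contributes a regular 12-gon of circumradius 12 (area = (12/2)·12.000²·sin(360°/12) = 432.00 mm²); the cube at (6, 10.5) is present — its section is the full 29×6 rectangle (area 174.00 mm²); Subtracting the remaining from the first: starting from the 7×15.5 cube (108.50 mm²), the 29.5×19.5 cube at (12, 14) misses the remaining region (no effect); the r=12 cylinder at (14, 14) partially overlaps it — only the 38.13 mm² overlap (of its 432.00 mm²) is removed, clipping the outline; the 29×6 cube at (6, 10.5) misses the remaining region (no effect) — area = 70.37 mm²; the cube at (8.5, 14.5) is present — its section is the full 18×9.5 rectangle (area 171.00 mm²); Subtracting the remaining from the first: starting from the result so far (70.37 mm²), the 18×9.5 cube at (8.5, 14.5) misses the remaining region (no effect) — area = 70.37 mm²; (rotated 20° about Z; rotation is an isometry so areas/perimeters/island counts are preserved). So its area = 70.37 mm². Layer 5 is larger (108.50 vs 70.37 mm²).

layer 5 (z = 1.2 mm)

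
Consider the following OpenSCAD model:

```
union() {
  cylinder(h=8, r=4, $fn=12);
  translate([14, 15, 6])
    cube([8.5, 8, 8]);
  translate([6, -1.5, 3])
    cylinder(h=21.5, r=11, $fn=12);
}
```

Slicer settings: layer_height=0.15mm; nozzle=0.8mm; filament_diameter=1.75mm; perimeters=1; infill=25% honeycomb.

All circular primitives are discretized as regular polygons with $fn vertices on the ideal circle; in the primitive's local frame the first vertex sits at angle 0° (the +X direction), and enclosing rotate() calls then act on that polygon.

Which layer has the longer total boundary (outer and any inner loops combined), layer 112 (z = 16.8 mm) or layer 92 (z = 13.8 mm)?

layer 92 (z = 13.8 mm)

Layer 112 (z = 16.8): the cylinder is absent (z outside [0, 8]); the cube at (14, 15) is absent (z outside [6, 14]); the cylinder at (6, -1.5): section is a regular 12-gon, circumradius r=11 (perimeter = 2·12·11.000·sin(180°/12) = 68.33 mm); Combining (union): only the r=11 cylinder at (6, -1.5) is present, so the union is just that shape — boundary = 68.33 mm. So its perimeter = 68.33 mm. Layer 92 (z = 13.8): the cylinder is not intersected at this z (z outside [0, 8]); the 8.5×8 cube at (14, 15) contributes its full rectangle (perimeter 33.00 mm); the r=11 cylinder at (6, -1.5) contributes a regular 12-gon of circumradius 11 (perimeter = 2·12·11.000·sin(180°/12) = 68.33 mm); Merging all regions: the 2 present regions are separate (no shared area or edge), so areas and boundary lengths simply add and each stays a separate island — boundary = 101.33 mm. So its perimeter = 101.33 mm. Layer 92 is larger (101.33 vs 68.33 mm).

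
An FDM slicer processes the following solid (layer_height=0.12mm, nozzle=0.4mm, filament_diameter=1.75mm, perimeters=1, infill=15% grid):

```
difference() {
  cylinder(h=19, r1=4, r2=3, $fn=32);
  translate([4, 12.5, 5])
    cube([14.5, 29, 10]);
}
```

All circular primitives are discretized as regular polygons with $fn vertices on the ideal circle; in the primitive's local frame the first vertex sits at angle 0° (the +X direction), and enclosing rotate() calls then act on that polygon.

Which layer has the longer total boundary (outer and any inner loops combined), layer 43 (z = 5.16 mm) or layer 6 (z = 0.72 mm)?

Layer 43 (z = 5.16): the cone contributes a regular 32-gon of circumradius 3.728 (interpolated between r1=4 and r2=3 at t=0.272) (perimeter = 2·32·3.728·sin(180°/32) = 23.39 mm); the cube at (4, 12.5) is present — its section is the full 14.5×29 rectangle (perimeter 87.00 mm); Taking the first minus the rest: starting from the cone, the 14.5×29 cube at (4, 12.5) misses the remaining region (no effect) — boundary = 23.39 mm. So its perimeter = 23.39 mm. Layer 6 (z = 0.72): the cone: at t=0.038 of its height the radius interpolates to r₁+(r₂−r₁)t = 3.962, giving a regular 32-gon of that circumradius (perimeter = 2·32·3.962·sin(180°/32) = 24.85 mm); the cube at (4, 12.5) is not intersected at this z (z outside [5, 15]); Taking the first minus the rest: none of the subtracted shapes is present at this height, so the cone is unchanged — boundary = 24.85 mm. So its perimeter = 24.85 mm. Layer 6 is larger (24.85 vs 23.39 mm).

layer 6 (z = 0.72 mm)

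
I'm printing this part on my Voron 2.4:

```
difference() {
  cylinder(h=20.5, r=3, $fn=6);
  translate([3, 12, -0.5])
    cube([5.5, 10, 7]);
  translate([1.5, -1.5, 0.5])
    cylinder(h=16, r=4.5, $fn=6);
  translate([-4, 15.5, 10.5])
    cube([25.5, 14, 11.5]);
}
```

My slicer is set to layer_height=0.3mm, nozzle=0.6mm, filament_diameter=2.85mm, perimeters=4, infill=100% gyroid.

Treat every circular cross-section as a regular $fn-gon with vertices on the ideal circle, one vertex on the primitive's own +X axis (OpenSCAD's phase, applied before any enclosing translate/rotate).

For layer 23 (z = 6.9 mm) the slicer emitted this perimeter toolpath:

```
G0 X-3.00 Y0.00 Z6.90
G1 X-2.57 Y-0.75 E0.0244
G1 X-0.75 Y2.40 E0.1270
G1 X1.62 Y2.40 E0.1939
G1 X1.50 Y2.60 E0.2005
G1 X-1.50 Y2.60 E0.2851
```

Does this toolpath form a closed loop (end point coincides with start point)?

Start point (G0): (-3.00, 0.00). End point (last G1): the path does not return to the start — open.

no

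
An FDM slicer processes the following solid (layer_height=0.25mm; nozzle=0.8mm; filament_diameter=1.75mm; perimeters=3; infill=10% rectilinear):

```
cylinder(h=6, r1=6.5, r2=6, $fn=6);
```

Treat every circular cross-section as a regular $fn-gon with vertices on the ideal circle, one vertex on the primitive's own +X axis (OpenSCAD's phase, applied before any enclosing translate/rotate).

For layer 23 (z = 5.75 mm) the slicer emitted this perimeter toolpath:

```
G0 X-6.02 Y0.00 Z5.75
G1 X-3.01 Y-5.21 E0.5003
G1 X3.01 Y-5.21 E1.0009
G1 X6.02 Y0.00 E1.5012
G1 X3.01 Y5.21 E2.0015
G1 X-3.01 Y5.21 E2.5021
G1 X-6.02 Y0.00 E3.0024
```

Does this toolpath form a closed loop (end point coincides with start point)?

Start point (G0): (-6.02, 0.00). End point (last G1): the path returns to the start — closed.

yes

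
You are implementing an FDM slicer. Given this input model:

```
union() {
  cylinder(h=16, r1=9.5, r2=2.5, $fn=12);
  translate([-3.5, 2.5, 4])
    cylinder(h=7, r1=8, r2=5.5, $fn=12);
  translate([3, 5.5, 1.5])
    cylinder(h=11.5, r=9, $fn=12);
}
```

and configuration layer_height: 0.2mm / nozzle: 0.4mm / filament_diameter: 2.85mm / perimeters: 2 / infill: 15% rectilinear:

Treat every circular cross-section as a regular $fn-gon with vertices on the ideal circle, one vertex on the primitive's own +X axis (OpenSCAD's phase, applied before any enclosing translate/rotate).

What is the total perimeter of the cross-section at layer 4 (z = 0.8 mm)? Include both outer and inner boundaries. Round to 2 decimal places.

56.84 mm

At z = 0.8 mm: the cone contributes a regular 12-gon of circumradius 9.150 (interpolated between r1=9.5 and r2=2.5 at t=0.050) (perimeter = 2·12·9.150·sin(180°/12) = 56.84 mm); the cone at (-3.5, 2.5) does not reach this height (z outside [4, 11]); the cylinder at (3, 5.5) is not intersected at this z (z outside [1.5, 13]); Combining (union): only the cone is present, so the union is just that shape — boundary = 56.84 mm. Overall, the cross-section is a single solid region. Total boundary length (outer) = 56.84 mm.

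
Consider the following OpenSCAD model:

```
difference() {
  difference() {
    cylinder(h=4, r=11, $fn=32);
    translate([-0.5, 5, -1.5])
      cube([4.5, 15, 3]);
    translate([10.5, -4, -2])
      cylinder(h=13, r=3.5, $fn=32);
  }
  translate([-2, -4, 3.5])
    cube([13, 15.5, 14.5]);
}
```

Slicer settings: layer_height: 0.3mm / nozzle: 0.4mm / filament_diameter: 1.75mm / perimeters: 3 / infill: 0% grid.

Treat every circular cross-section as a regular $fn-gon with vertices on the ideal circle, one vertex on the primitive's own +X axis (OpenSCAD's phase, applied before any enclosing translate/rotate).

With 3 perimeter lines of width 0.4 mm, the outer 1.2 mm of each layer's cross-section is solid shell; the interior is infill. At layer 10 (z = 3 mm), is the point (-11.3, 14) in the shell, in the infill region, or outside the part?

At z = 3 mm: the cylinder: section is a regular 32-gon, circumradius r=11; the cube at (-0.5, 5) is absent (z outside [-1.5, 1.5]); the r=3.5 cylinder at (10.5, -4) contributes a regular 32-gon of circumradius 3.5; Subtracting the remaining from the first: starting from the r=11 cylinder, the r=3.5 cylinder at (10.5, -4) partially overlaps it — only the 15.96 mm² overlap (of its 38.24 mm²) is removed, clipping the outline — 1 connected region; the cube at (-2, -4) does not reach this height (z outside [3.5, 18]); After the difference (first − rest): none of the subtracted shapes is present at this height, so that combined region is unchanged — 1 connected region. Overall, the cross-section is a single solid region. The nearest boundary edge runs (-7.78, 7.78)→(-6.11, 9.15); distance from the point to it = 7.04 mm. The point is not inside any of the regions above, so it lies outside the cross-section (7.04 mm from the nearest boundary).

outside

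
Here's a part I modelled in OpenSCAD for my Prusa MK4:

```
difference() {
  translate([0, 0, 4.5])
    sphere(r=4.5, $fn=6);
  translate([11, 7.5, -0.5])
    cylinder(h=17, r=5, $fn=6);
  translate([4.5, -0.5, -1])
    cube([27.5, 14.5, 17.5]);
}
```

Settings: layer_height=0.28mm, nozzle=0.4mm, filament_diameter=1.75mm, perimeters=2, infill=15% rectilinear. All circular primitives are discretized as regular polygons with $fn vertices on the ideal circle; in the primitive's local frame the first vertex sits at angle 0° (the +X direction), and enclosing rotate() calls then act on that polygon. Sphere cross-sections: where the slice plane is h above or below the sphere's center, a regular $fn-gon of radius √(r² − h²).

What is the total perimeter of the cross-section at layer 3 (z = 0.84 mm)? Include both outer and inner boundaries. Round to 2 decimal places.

15.71 mm

At z = 0.84 mm: the r=4.5 sphere slices to a regular 6-gon of circumradius 2.618 (√(r²−h²) with h=3.66 from center) (perimeter = 2·6·2.618·sin(180°/6) = 15.71 mm); the r=5 cylinder at (11, 7.5) gives a regular 6-gon of circumradius 5 (constant along its height) (perimeter = 2·6·5.000·sin(180°/6) = 30.00 mm); the cube at (4.5, -0.5) (footprint 27.5×14.5) is included at this height (perimeter 84.00 mm); Subtracting the remaining from the first: starting from the r=4.5 sphere, the r=5 cylinder at (11, 7.5) misses the remaining region (no effect); the 27.5×14.5 cube at (4.5, -0.5) misses the remaining region (no effect) — boundary = 15.71 mm. Overall, the cross-section is a single solid region. Total boundary length (outer) = 15.71 mm.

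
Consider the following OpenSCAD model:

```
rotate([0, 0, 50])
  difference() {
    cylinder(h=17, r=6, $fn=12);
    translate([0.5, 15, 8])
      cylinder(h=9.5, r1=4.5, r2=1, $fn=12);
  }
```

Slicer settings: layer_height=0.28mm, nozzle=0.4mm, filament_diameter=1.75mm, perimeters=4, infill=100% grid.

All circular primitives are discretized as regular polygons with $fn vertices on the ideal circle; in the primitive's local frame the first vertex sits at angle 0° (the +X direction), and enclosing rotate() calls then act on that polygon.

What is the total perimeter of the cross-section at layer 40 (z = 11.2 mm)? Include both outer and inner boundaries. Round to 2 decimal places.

37.27 mm

At z = 11.2 mm: the r=6 cylinder contributes a regular 12-gon of circumradius 6 (perimeter = 2·12·6.000·sin(180°/12) = 37.27 mm); the cone at (0.5, 15): at t=0.337 of its height the radius interpolates to r₁+(r₂−r₁)t = 3.321, giving a regular 12-gon of that circumradius (perimeter = 2·12·3.321·sin(180°/12) = 20.63 mm); Subtracting the remaining from the first: starting from the r=6 cylinder, the cone at (0.5, 15) misses the remaining region (no effect) — boundary = 37.27 mm; (rotated 50° about Z; rotation is an isometry so areas/perimeters/island counts are preserved). Overall, the cross-section is a single solid region. Total boundary length (outer) = 37.27 mm.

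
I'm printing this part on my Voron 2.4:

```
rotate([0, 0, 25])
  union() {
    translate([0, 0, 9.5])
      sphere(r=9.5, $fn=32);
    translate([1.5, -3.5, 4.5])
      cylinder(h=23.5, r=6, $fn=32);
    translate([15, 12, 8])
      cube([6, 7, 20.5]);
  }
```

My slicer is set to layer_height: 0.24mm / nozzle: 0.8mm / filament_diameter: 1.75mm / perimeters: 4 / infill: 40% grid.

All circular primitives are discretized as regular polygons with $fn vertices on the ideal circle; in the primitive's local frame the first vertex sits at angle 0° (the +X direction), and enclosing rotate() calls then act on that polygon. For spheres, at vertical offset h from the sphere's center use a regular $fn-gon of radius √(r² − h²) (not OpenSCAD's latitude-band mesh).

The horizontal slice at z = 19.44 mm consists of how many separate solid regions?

At z = 19.44 mm: the sphere is not intersected at this z (|z−center|=9.940 > r=9.5); the r=6 cylinder at (1.5, -3.5) contributes a regular 32-gon of circumradius 6; the cube at (15, 12) (footprint 6×7) is included at this height; Combining (union): the 2 present regions are separate (no shared area or edge), so areas and boundary lengths simply add and each stays a separate island — 2 connected regions; (rotated 25° about Z; rotation is an isometry so areas/perimeters/island counts are preserved). The result has 2 disconnected regions.

2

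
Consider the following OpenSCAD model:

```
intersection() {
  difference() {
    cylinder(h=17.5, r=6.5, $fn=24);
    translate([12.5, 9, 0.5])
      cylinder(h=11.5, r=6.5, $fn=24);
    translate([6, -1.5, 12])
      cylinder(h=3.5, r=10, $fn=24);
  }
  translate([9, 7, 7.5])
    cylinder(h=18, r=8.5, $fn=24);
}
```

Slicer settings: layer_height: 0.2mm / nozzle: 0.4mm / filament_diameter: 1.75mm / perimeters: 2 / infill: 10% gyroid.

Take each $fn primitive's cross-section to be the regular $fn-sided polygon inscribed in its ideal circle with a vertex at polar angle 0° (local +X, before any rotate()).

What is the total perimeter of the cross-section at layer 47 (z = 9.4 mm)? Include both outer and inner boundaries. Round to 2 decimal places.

At z = 9.4 mm: the r=6.5 cylinder contributes a regular 24-gon of circumradius 6.5 (perimeter = 2·24·6.500·sin(180°/24) = 40.72 mm); the cylinder at (12.5, 9): section is a regular 24-gon, circumradius r=6.5 (perimeter = 2·24·6.500·sin(180°/24) = 40.72 mm); the cylinder at (6, -1.5) does not reach this height (z outside [12, 15.5]); Subtracting the remaining from the first: starting from the r=6.5 cylinder, the r=6.5 cylinder at (12.5, 9) misses the remaining region (no effect) — boundary = 40.72 mm; the r=8.5 cylinder at (9, 7) gives a regular 24-gon of circumradius 8.5 (constant along its height) (perimeter = 2·24·8.500·sin(180°/24) = 53.25 mm); After intersecting: the r=8.5 cylinder at (9, 7) partially overlaps the result so far; clipping to the common part keeps 22.79 mm² — boundary = 20.68 mm. Overall, the cross-section is a single solid region. Total boundary length (outer) = 20.68 mm.

20.68 mm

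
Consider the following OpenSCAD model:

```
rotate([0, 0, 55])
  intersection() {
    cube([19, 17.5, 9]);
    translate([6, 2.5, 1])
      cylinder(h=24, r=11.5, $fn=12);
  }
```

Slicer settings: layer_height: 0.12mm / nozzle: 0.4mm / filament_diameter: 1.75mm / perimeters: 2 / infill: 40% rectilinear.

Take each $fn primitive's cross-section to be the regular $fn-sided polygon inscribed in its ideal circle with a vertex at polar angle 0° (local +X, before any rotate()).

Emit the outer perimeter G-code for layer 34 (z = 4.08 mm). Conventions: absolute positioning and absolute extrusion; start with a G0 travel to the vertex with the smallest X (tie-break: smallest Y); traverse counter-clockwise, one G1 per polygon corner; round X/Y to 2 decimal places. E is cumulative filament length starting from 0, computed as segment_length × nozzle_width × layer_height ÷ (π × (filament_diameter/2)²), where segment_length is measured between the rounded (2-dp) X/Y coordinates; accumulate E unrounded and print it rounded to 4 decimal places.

At z = 4.08 mm: the 19×17.5 cube contributes its full rectangle; the r=11.5 cylinder at (6, 2.5) contributes a regular 12-gon of circumradius 11.5; Keeping only the common overlap: the r=11.5 cylinder at (6, 2.5) partially overlaps the 19×17.5 cube; clipping to the common part keeps 206.25 mm² — 1 connected region; (whole slice rotated 55° about Z — lengths, areas and connectivity unchanged). The outline is a single polygon with 8 vertices. Extrusion per mm of travel: 0.4 × 0.12 / (π × 0.875²) = 0.019956. Accumulating E over each segment gives final E = 1.1134.

G0 X-10.06 Y7.35 Z4.08
G1 X-10.00 Y7.00 E0.0071
G1 X0.00 Y0.00 E0.2507
G1 X9.65 Y13.79 E0.5866
G1 X7.99 Y15.77 E0.6381
G1 X2.40 Y17.81 E0.7569
G1 X-3.47 Y16.77 E0.8758
G1 X-8.03 Y12.94 E0.9947
G1 X-10.06 Y7.35 E1.1134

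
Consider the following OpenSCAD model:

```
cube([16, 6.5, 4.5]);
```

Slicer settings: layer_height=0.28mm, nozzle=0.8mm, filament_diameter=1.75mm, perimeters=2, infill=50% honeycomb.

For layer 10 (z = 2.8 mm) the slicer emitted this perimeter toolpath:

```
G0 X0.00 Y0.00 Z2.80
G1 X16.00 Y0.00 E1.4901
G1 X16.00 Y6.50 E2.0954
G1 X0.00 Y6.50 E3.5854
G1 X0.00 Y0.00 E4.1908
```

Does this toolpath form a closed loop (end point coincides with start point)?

yes

Start point (G0): (0.00, 0.00). End point (last G1): the path returns to the start — closed.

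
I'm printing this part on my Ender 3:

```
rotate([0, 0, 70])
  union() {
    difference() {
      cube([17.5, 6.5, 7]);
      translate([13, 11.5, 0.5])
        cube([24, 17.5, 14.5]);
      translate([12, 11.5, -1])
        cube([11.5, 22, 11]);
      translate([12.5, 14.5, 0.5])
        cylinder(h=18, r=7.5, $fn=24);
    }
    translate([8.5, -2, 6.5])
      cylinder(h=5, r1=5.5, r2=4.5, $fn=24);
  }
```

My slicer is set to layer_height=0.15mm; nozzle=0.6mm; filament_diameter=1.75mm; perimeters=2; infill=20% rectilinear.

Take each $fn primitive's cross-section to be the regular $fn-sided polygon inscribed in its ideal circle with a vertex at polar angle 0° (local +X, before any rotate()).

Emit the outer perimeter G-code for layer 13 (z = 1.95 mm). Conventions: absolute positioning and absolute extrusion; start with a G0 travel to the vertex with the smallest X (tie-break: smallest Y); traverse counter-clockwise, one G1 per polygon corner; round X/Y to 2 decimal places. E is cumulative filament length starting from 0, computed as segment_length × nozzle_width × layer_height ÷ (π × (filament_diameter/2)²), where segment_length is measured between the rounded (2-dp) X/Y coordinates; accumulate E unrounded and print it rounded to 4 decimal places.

G0 X-6.11 Y2.22 Z1.95
G1 X0.00 Y0.00 E0.2432
G1 X5.99 Y16.44 E0.8980
G1 X-0.12 Y18.67 E1.1413
G1 X-6.11 Y2.22 E1.7964

At z = 1.95 mm: the cube (footprint 17.5×6.5) is included at this height; the cube at (13, 11.5) is present — its section is the full 24×17.5 rectangle; the 11.5×22 cube at (12, 11.5) contributes its full rectangle; the r=7.5 cylinder at (12.5, 14.5) gives a regular 24-gon of circumradius 7.5 (constant along its height); Subtracting the remaining from the first: starting from the 17.5×6.5 cube, the 24×17.5 cube at (13, 11.5) misses the remaining region (no effect); the 11.5×22 cube at (12, 11.5) misses the remaining region (no effect); the r=7.5 cylinder at (12.5, 14.5) misses the remaining region (no effect) — 1 connected region; the cone at (8.5, -2) is absent (z outside [6.5, 11.5]); Taking the union: only the result so far is present, so the union is just that shape — 1 connected region; (rotated 70° about Z; rotation is an isometry so areas/perimeters/island counts are preserved). The outline is a single polygon with 4 vertices. Extrusion per mm of travel: 0.6 × 0.15 / (π × 0.875²) = 0.037418. Accumulating E over each segment gives final E = 1.7964.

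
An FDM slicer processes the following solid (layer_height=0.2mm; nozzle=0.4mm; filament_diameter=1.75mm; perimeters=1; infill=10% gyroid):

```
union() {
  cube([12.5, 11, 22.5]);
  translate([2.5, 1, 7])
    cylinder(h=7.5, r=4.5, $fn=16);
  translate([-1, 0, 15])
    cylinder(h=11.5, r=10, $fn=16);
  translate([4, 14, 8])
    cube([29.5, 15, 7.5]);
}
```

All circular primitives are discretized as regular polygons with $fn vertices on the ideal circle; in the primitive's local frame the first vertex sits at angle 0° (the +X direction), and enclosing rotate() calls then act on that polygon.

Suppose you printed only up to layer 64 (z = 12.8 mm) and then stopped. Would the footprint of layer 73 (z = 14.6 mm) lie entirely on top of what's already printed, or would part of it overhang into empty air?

entirely on top

Compare the two slices. At z = 12.8: the cube is present — its section is the full 12.5×11 rectangle (area 137.50 mm²); the r=4.5 cylinder at (2.5, 1) contributes a regular 16-gon of circumradius 4.5 (area = (16/2)·4.500²·sin(360°/16) = 61.99 mm²); the cylinder at (-1, 0) does not reach this height (z outside [15, 26.5]); the cube at (4, 14) (footprint 29.5×15) is included at this height (area 442.50 mm²); Merging all regions: the regions partially overlap — summed areas 641.99 mm² minus the doubly-counted overlap 32.89 mm² gives 609.11 mm² — area = 609.11 mm². At z = 14.6: the cube is present — its section is the full 12.5×11 rectangle (area 137.50 mm²); the cylinder at (2.5, 1) is absent (z outside [7, 14.5]); the cylinder at (-1, 0) is not intersected at this z (z outside [15, 26.5]); the 29.5×15 cube at (4, 14) contributes its full rectangle (area 442.50 mm²); Combining (union): the 2 present regions are separate (no shared area or edge), so areas and boundary lengths simply add and each stays a separate island — area = 580.00 mm². Checking containment: the cross-section at z = 14.6 is a subset of the cross-section at z = 12.8.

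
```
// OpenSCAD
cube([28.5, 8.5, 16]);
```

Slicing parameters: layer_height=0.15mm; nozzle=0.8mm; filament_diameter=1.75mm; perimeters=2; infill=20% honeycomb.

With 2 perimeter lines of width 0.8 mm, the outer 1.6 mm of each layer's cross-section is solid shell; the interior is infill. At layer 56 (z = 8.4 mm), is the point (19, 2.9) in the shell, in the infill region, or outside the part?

infill

At z = 8.4 mm: the 28.5×8.5 cube contributes its full rectangle. Overall, the cross-section is a single solid region. The nearest boundary edge runs (0.00, 0.00)→(28.50, 0.00); distance from the point to it = 2.90 mm. The point is inside the cross-section and 2.90 mm from the nearest boundary — more than the 1.6 mm shell width (2 × 0.8), so it's in the infill interior.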